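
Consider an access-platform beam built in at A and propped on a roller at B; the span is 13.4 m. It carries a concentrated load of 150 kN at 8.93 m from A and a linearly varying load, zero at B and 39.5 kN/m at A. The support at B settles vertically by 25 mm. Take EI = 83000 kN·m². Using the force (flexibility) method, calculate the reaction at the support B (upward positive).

R_B = 128.1 kN

Release the roller at B. Primary structure: cantilever fixed at A.
Downward deflection at the released point B due to the loads:
  point load 150 at a = 8.93: Pa²(3L − a)/(6EI) = 62341/EI
  triangular load, peak 39.5 at the fixed end: w₀L⁴/(30EI) = 42452/EI
  δ_0 = 104792/EI
Flexibility coefficient — unit upward force at B: δ_{BB} = L³/(3EI) = 802/EI.
With EI = 83000 kN·m²: δ_0 = 1.2626 m and δ_{BB} = 0.009663 m/kN.
Compatibility — the beam at B must follow the support down by 0.025 m: δ_0 − R_B·δ_{BB} = 0.025, so R_B = (1.2626 − 0.025)/0.009663 = 128.1 kN.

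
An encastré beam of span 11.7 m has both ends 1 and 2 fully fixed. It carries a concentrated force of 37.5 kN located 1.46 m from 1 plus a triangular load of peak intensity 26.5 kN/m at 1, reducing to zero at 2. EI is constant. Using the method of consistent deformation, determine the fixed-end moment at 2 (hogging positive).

M_2 = 126.9 kN·m

Take the two fixed-end moments M_1, M_2 as redundants; the released structure is the simple span 12.
Simple-span end rotations at 1 and 2 under the given loads:
  at 1: point load 37.5 at a = 1.46: Pab(L + b)/(6LEI) = 175.2/EI
  at 2: point load 37.5 at a = 1.46: Pab(L + a)/(6LEI) = 105.1/EI
  at 1: triangular load, peak 26.5: w₀L³/(45EI) = 943.2/EI
  at 2: triangular load, peak 26.5: 7w₀L³/(360EI) = 825.3/EI
  θ_10 = 1118/EI,  θ_20 = 930.4/EI
Flexibility coefficients: a unit moment at one end gives L/(3EI) there and L/(6EI) at the far end, so f₁₁ = f₂₂ = 3.9/EI and f₁₂ = f₂₁ = 1.95/EI.
Compatibility — zero rotation at each built-in end:
  3.9 M_1 + 1.95 M_2 = 1118
  1.95 M_1 + 3.9 M_2 = 930.4
Solving the pair gives M_1 = 223.3 kN·m and M_2 = 126.9 kN·m (hogging).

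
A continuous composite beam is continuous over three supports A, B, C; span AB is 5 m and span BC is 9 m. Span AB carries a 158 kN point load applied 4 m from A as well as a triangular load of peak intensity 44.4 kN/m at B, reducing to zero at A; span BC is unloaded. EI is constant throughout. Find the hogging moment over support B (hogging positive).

M_B = 67.06 kN·m

Take M_B as the redundant. Released structure: two simple spans AB and BC with a hinge at B.
Discontinuity in slope at B on the released structure — sum the simple-span end rotations:
  span AB: point load 158 at a = 4: Pab(L + a)/(6LEI) = 189.6/EI
  span AB: triangular load, peak 44.4: w₀L³/(45EI) = 123.3/EI
  relative rotation θ_0 = (312.9 + 0)/EI = 312.9/EI
A unit hogging moment at B produces rotation L₁/(3EI) + L₂/(3EI) = 4.667/EI.
Slope continuity at B: θ_0 = M_B·4.667/EI, so M_B = 312.9/4.667 = 67.06 kN·m (hogging).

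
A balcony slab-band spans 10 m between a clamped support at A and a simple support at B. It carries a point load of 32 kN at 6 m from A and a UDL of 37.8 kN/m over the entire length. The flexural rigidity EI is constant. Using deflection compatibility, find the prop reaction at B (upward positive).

Take the reaction at B as the redundant and release it; the primary structure is a cantilever fixed at A.
Downward deflection at the released point B due to the loads:
  point load 32 at a = 6: Pa²(3L − a)/(6EI) = 4608/EI
  UDL 37.8: wL⁴/(8EI) = 47250/EI
  δ_0 = 51858/EI
Flexibility coefficient — unit upward force at B: δ_{BB} = L³/(3EI) = 333.3/EI.
Compatibility at B: δ_0 − R_B·δ_{BB} = 0, so R_B = 51858/333.3 = 155.6 kN.

R_B = 155.6 kN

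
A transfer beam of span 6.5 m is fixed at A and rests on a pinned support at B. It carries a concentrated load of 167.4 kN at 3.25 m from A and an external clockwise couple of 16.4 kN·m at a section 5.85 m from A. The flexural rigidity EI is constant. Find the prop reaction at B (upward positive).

Take the reaction at B as the redundant and release it; the primary structure is a cantilever fixed at A.
Deflection at B on the released cantilever, summing each load's contribution:
  point load 167.4 at a = 3.25: Pa²(3L − a)/(6EI) = 4789/EI
  clockwise couple 16.4 at a = 5.85: M₀a(2L − a)/(2EI) = 343/EI
  δ_0 = 5132/EI
Flexibility coefficient — unit upward force at B: δ_{BB} = L³/(3EI) = 91.54/EI.
The prop prevents deflection at B: R_B = δ_0/δ_{BB} = 5132/91.54 = 56.06 kN.

R_B = 56.06 kN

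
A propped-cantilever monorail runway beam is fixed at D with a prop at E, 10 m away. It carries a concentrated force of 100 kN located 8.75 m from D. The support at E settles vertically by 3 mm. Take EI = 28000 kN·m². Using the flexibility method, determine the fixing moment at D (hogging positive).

M_D = 64.04 kN·m

Take the reaction at E as the redundant and release it; the primary structure is a cantilever fixed at D.
Downward deflection at the released point E due to the loads:
  point load 100 at a = 8.75: Pa²(3L − a)/(6EI) = 27116/EI
Tip deflection under a unit load at E: L³/(3EI) = 333.3/EI.
With EI = 28000 kN·m²: δ_0 = 0.96842 m and δ_{EE} = 0.011905 m/kN.
Compatibility — the beam at E must follow the support down by 0.003 m: δ_0 − R_E·δ_{EE} = 0.003, so R_E = (0.96842 − 0.003)/0.011905 = 81.1 kN.
Moment equilibrium about D: M_D = Σ(load moments about D) − R_E·L = 875 − 81.1×10 = 64.04 kN·m.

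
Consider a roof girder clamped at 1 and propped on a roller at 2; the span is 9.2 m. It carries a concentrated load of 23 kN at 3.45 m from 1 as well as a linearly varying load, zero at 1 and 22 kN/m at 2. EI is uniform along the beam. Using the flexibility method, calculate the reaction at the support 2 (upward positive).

R_2 = 59.91 kN

Choose R_2 as the redundant. The primary structure is the cantilever fixed at 1.
Deflection at 2 on the released cantilever, summing each load's contribution:
  point load 23 at a = 3.45: Pa²(3L − a)/(6EI) = 1102/EI
  triangular load, peak 22 at the free end: 11w₀L⁴/(120EI) = 14447/EI
  δ_0 = 15549/EI
Flexibility coefficient — unit upward force at 2: δ_{22} = L³/(3EI) = 259.6/EI.
The prop prevents deflection at 2: R_2 = δ_0/δ_{22} = 15549/259.6 = 59.91 kN.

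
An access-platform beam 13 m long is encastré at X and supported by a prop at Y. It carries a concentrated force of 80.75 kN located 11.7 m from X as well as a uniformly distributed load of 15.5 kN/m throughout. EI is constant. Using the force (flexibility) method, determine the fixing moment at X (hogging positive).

M_X = 379.4 kN·m

Remove the prop at Y; the released (primary) structure is a cantilever built in at X.
Free-end deflection of the primary structure under the applied loading (downward +):
  point load 80.75 at a = 11.7: Pa²(3L − a)/(6EI) = 50295/EI
  UDL 15.5: wL⁴/(8EI) = 55337/EI
  δ_0 = 105632/EI
Flexibility coefficient — unit upward force at Y: δ_{YY} = L³/(3EI) = 732.3/EI.
Compatibility at Y: δ_0 − R_Y·δ_{YY} = 0, so R_Y = 105632/732.3 = 144.2 kN.
Moment equilibrium about X: M_X = Σ(load moments about X) − R_Y·L = 2255 − 144.2×13 = 379.4 kN·m.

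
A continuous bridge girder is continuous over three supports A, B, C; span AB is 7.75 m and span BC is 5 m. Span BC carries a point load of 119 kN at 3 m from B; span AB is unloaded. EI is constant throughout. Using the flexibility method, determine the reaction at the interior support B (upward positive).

R_B = 60.5 kN

Insert a hinge at B; M_B is the redundant, and each span becomes simply supported.
Discontinuity in slope at B on the released structure — sum the simple-span end rotations:
  span BC: point load 119 at a = 3: Pab(L + b)/(6LEI) = 166.6/EI
  relative rotation θ_0 = (0 + 166.6)/EI = 166.6/EI
A unit hogging moment at B produces rotation L₁/(3EI) + L₂/(3EI) = 4.25/EI.
Slope continuity at B: θ_0 = M_B·4.25/EI, so M_B = 166.6/4.25 = 39.2 kN·m (hogging).
Span AB, ΣM about A with M_B applied at B: R_B^{AB}·7.75 = 0 + 39.2, so R_B^{AB} = 5.058 kN and R_A = 0 − 5.058 = -5.058 kN.
Span BC, ΣM about C: R_B^{BC}·5 = 238 + 39.2, so R_B^{BC} = 55.44 kN and R_C = 119 − 55.44 = 63.56 kN.
R_B = 5.058 + 55.44 = 60.5 kN.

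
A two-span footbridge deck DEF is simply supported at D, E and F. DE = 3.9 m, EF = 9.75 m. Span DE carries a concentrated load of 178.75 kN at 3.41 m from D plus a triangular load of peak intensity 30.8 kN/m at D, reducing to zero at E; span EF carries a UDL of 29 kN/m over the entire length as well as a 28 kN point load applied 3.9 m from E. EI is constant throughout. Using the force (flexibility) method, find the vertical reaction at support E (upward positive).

Insert a hinge at E; M_E is the redundant, and each span becomes simply supported.
Discontinuity in slope at E on the released structure — sum the simple-span end rotations:
  span DE: point load 178.75 at a = 3.41: Pab(L + a)/(6LEI) = 93.3/EI
  span DE: triangular load, peak 30.8: 7w₀L³/(360EI) = 35.53/EI
  span EF: UDL 29: wL³/(24EI) = 1120/EI
  span EF: point load 28 at a = 3.9: Pab(L + b)/(6LEI) = 170.4/EI
  relative rotation θ_0 = (128.8 + 1290)/EI = 1419/EI
A unit hogging moment at E produces rotation L₁/(3EI) + L₂/(3EI) = 4.55/EI.
Slope continuity at E: θ_0 = M_E·4.55/EI, so M_E = 1419/4.55 = 311.9 kN·m (hogging).
Span DE, ΣM about D with M_E applied at E: R_E^{DE}·3.9 = 687.6 + 311.9, so R_E^{DE} = 256.3 kN and R_D = 238.8 − 256.3 = -17.48 kN.
Span EF, ΣM about F: R_E^{EF}·9.75 = 1542 + 311.9, so R_E^{EF} = 190.2 kN and R_F = 310.8 − 190.2 = 120.6 kN.
R_E = 256.3 + 190.2 = 446.5 kN.

R_E = 446.5 kN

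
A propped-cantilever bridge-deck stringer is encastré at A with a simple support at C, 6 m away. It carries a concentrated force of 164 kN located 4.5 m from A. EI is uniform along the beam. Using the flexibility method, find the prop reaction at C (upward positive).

Take the reaction at C as the redundant and release it; the primary structure is a cantilever fixed at A.
Deflection at C on the released cantilever, summing each load's contribution:
  point load 164 at a = 4.5: Pa²(3L − a)/(6EI) = 7472/EI
Tip deflection under a unit load at C: L³/(3EI) = 72/EI.
The prop prevents deflection at C: R_C = δ_0/δ_{CC} = 7472/72 = 103.8 kN.

R_C = 103.8 kN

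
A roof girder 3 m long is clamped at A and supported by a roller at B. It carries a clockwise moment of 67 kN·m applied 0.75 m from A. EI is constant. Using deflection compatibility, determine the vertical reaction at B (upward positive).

Remove the prop at B; the released (primary) structure is a cantilever built in at A.
Free-end deflection of the primary structure under the applied loading (downward +):
  clockwise couple 67 at a = 0.75: M₀a(2L − a)/(2EI) = 131.9/EI
Flexibility coefficient — unit upward force at B: δ_{BB} = L³/(3EI) = 9/EI.
The prop prevents deflection at B: R_B = δ_0/δ_{BB} = 131.9/9 = 14.66 kN.

R_B = 14.66 kN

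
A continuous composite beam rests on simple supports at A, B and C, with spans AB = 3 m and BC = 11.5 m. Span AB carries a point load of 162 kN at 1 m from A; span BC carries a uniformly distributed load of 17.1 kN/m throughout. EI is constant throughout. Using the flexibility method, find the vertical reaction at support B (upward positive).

Release continuity at B by inserting a hinge; the redundant is the internal moment M_B. The primary structure is two simply-supported spans AB and BC.
End slopes at the hinge B, treating each span as simply supported:
  span AB: point load 162 at a = 1: Pab(L + a)/(6LEI) = 72/EI
  span BC: UDL 17.1: wL³/(24EI) = 1084/EI
  relative rotation θ_0 = (72 + 1084)/EI = 1156/EI
A unit hogging moment at B produces rotation L₁/(3EI) + L₂/(3EI) = 4.833/EI.
Compatibility: M_B·(L₁+L₂)/(3EI) = θ_0, giving M_B = 239.1 kN·m (hogging).
Span AB, ΣM about A with M_B applied at B: R_B^{AB}·3 = 162 + 239.1, so R_B^{AB} = 133.7 kN and R_A = 162 − 133.7 = 28.3 kN.
Span BC, ΣM about C: R_B^{BC}·11.5 = 1131 + 239.1, so R_B^{BC} = 119.1 kN and R_C = 196.7 − 119.1 = 77.53 kN.
R_B = 133.7 + 119.1 = 252.8 kN.

R_B = 252.8 kN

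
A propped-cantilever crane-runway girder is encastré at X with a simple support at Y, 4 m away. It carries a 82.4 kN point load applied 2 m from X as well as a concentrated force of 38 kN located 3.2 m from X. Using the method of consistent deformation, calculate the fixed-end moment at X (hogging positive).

M_X = 76.39 kN·m

Choose R_Y as the redundant. The primary structure is the cantilever fixed at X.
Downward deflection at the released point Y due to the loads:
  point load 82.4 at a = 2: Pa²(3L − a)/(6EI) = 549.3/EI
  point load 38 at a = 3.2: Pa²(3L − a)/(6EI) = 570.7/EI
  δ_0 = 1120/EI
Tip deflection under a unit load at Y: L³/(3EI) = 21.33/EI.
The prop prevents deflection at Y: R_Y = δ_0/δ_{YY} = 1120/21.33 = 52.5 kN.
Moment equilibrium about X: M_X = Σ(load moments about X) − R_Y·L = 286.4 − 52.5×4 = 76.39 kN·m.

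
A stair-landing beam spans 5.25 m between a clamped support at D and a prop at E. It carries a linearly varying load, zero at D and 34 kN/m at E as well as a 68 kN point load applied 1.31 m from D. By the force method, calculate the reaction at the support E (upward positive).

Take the reaction at E as the redundant and release it; the primary structure is a cantilever fixed at D.
Downward deflection at the released point E due to the loads:
  triangular load, peak 34 at the free end: 11w₀L⁴/(120EI) = 2368/EI
  point load 68 at a = 1.31: Pa²(3L − a)/(6EI) = 280.8/EI
  δ_0 = 2649/EI
Flexibility coefficient — unit upward force at E: δ_{EE} = L³/(3EI) = 48.23/EI.
The prop prevents deflection at E: R_E = δ_0/δ_{EE} = 2649/48.23 = 54.91 kN.

R_E = 54.91 kN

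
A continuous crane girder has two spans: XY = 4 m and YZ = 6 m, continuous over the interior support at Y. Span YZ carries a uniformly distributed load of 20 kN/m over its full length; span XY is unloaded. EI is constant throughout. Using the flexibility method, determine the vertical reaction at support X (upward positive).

R_X = -13.5 kN

Insert a hinge at Y; M_Y is the redundant, and each span becomes simply supported.
Rotations at Y on the released spans (each span's end-slope, ×1/EI):
  span YZ: UDL 20: wL³/(24EI) = 180/EI
  relative rotation θ_0 = (0 + 180)/EI = 180/EI
A unit hogging moment at Y produces rotation L₁/(3EI) + L₂/(3EI) = 3.333/EI.
Slope continuity at Y: θ_0 = M_Y·3.333/EI, so M_Y = 180/3.333 = 54 kN·m (hogging).
Span XY, ΣM about X with M_Y applied at Y: R_Y^{XY}·4 = 0 + 54, so R_Y^{XY} = 13.5 kN and R_X = 0 − 13.5 = -13.5 kN.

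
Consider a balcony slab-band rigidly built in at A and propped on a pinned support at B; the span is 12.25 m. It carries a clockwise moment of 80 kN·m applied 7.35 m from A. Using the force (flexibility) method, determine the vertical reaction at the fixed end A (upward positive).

R_A = -8.229 kN

Remove the prop at B; the released (primary) structure is a cantilever built in at A.
Free-end deflection of the primary structure under the applied loading (downward +):
  clockwise couple 80 at a = 7.35: M₀a(2L − a)/(2EI) = 5042/EI
Tip deflection under a unit load at B: L³/(3EI) = 612.8/EI.
The prop prevents deflection at B: R_B = δ_0/δ_{BB} = 5042/612.8 = 8.229 kN.
Vertical equilibrium: R_A = ΣP − R_B = 0 − 8.229 = -8.229 kN.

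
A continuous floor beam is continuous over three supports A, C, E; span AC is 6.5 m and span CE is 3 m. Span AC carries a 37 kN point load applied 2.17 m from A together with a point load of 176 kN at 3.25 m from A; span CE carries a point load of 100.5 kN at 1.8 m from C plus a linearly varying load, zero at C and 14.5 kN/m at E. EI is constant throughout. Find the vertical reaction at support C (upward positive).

Insert a hinge at C; M_C is the redundant, and each span becomes simply supported.
Rotations at C on the released spans (each span's end-slope, ×1/EI):
  span AC: point load 37 at a = 2.17: Pab(L + a)/(6LEI) = 77.29/EI
  span AC: point load 176 at a = 3.25: Pab(L + a)/(6LEI) = 464.8/EI
  span CE: point load 100.5 at a = 1.8: Pab(L + b)/(6LEI) = 50.65/EI
  span CE: triangular load, peak 14.5: 7w₀L³/(360EI) = 7.612/EI
  relative rotation θ_0 = (542 + 58.26)/EI = 600.3/EI
A unit hogging moment at C produces rotation L₁/(3EI) + L₂/(3EI) = 3.167/EI.
Slope continuity at C: θ_0 = M_C·3.167/EI, so M_C = 600.3/3.167 = 189.6 kN·m (hogging).
Span AC, ΣM about A with M_C applied at C: R_C^{AC}·6.5 = 652.3 + 189.6, so R_C^{AC} = 129.5 kN and R_A = 213 − 129.5 = 83.48 kN.
Span CE, ΣM about E: R_C^{CE}·3 = 142.3 + 189.6, so R_C^{CE} = 110.6 kN and R_E = 122.2 − 110.6 = 11.61 kN.
R_C = 129.5 + 110.6 = 240.2 kN.

R_C = 240.2 kN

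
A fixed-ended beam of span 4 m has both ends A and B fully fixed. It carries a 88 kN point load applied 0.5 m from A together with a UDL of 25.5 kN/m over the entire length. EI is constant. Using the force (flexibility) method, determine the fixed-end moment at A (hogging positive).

Release both end moments; the primary structure is a simply-supported span AB with redundants M_A and M_B.
On the primary (simply-supported) span, the end slopes from the loading are:
  at A: point load 88 at a = 0.5: Pab(L + b)/(6LEI) = 48.12/EI
  at B: point load 88 at a = 0.5: Pab(L + a)/(6LEI) = 28.88/EI
  at A: UDL 25.5: wL³/(24EI) = 68/EI
  at B: UDL 25.5: wL³/(24EI) = 68/EI
  θ_A0 = 116.1/EI,  θ_B0 = 96.88/EI
Flexibility coefficients: a unit moment at one end gives L/(3EI) there and L/(6EI) at the far end, so f₁₁ = f₂₂ = 1.333/EI and f₁₂ = f₂₁ = 0.6667/EI.
Compatibility — zero rotation at each built-in end:
  1.333 M_A + 0.6667 M_B = 116.1
  0.6667 M_A + 1.333 M_B = 96.88
Solving the pair gives M_A = 67.69 kN·m and M_B = 38.81 kN·m (hogging).

M_A = 67.69 kN·m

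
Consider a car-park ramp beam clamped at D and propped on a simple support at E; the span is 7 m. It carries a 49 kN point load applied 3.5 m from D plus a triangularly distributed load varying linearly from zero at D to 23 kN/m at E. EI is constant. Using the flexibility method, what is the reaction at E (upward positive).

Take the reaction at E as the redundant and release it; the primary structure is a cantilever fixed at D.
Primary-structure tip deflection at E by superposition:
  point load 49 at a = 3.5: Pa²(3L − a)/(6EI) = 1751/EI
  triangular load, peak 23 at the free end: 11w₀L⁴/(120EI) = 5062/EI
  δ_0 = 6813/EI
Tip deflection under a unit load at E: L³/(3EI) = 114.3/EI.
Compatibility at E: δ_0 − R_E·δ_{EE} = 0, so R_E = 6813/114.3 = 59.59 kN.

R_E = 59.59 kN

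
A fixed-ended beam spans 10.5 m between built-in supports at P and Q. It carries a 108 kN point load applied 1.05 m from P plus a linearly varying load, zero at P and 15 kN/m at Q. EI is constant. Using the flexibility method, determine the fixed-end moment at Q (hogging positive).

Take the two fixed-end moments M_P, M_Q as redundants; the released structure is the simple span PQ.
Simple-span end rotations at P and Q under the given loads:
  at P: point load 108 at a = 1.05: Pab(L + b)/(6LEI) = 339.3/EI
  at Q: point load 108 at a = 1.05: Pab(L + a)/(6LEI) = 196.5/EI
  at P: triangular load, peak 15: 7w₀L³/(360EI) = 337.6/EI
  at Q: triangular load, peak 15: w₀L³/(45EI) = 385.9/EI
  θ_P0 = 677/EI,  θ_Q0 = 582.3/EI
Flexibility coefficients: a unit moment at one end gives L/(3EI) there and L/(6EI) at the far end, so f₁₁ = f₂₂ = 3.5/EI and f₁₂ = f₂₁ = 1.75/EI.
Compatibility — zero rotation at each built-in end:
  3.5 M_P + 1.75 M_Q = 677
  1.75 M_P + 3.5 M_Q = 582.3
Solving the pair gives M_P = 147 kN·m and M_Q = 92.89 kN·m (hogging).

M_Q = 92.89 kN·m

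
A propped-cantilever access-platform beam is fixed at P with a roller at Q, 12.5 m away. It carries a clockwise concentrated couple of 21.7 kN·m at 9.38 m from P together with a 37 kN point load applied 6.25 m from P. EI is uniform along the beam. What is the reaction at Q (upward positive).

Choose R_Q as the redundant. The primary structure is the cantilever fixed at P.
Free-end deflection of the primary structure under the applied loading (downward +):
  clockwise couple 21.7 at a = 9.38: M₀a(2L − a)/(2EI) = 1590/EI
  point load 37 at a = 6.25: Pa²(3L − a)/(6EI) = 7528/EI
  δ_0 = 9117/EI
Tip deflection under a unit load at Q: L³/(3EI) = 651/EI.
Compatibility at Q: δ_0 − R_Q·δ_{QQ} = 0, so R_Q = 9117/651 = 14 kN.

R_Q = 14 kN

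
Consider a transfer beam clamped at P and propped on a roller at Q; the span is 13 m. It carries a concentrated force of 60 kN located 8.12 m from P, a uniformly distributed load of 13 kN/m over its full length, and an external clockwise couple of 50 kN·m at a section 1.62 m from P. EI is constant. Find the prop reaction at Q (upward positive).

R_Q = 92.53 kN

Take the reaction at Q as the redundant and release it; the primary structure is a cantilever fixed at P.
Free-end deflection of the primary structure under the applied loading (downward +):
  point load 60 at a = 8.12: Pa²(3L − a)/(6EI) = 20361/EI
  UDL 13: wL⁴/(8EI) = 46412/EI
  clockwise couple 50 at a = 1.62: M₀a(2L − a)/(2EI) = 987.4/EI
  δ_0 = 67760/EI
Tip deflection under a unit load at Q: L³/(3EI) = 732.3/EI.
The prop prevents deflection at Q: R_Q = δ_0/δ_{QQ} = 67760/732.3 = 92.53 kN.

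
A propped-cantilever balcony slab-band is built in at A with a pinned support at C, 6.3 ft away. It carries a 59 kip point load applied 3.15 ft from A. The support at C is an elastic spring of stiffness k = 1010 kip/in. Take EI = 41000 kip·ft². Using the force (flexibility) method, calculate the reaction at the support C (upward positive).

R_C = 17.72 kip

Choose R_C as the redundant. The primary structure is the cantilever fixed at A.
Free-end deflection of the primary structure under the applied loading (downward +):
  point load 59 at a = 3.15: Pa²(3L − a)/(6EI) = 1537/EI
Tip deflection under a unit load at C: L³/(3EI) = 83.35/EI.
With EI = 41000 kip·ft²: δ_0 = 0.037482 ft and δ_{CC} = 0.002033 ft/kip.
Compatibility — the spring shortens by R_C/k under the reaction it provides: δ_0 − R_C·δ_{CC} = R_C/k. With 1/k = 1/(1010×12) ft/kip = 0.000083 ft/kip, R_C = δ_0 / (δ_{CC} + 1/k) = 0.037482 / (0.002033 + 0.000083) = 17.72 kip.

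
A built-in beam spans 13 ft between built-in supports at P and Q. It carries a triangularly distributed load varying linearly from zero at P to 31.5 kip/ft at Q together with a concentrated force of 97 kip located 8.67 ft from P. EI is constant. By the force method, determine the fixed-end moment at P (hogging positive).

M_P = 270.7 kip·ft

Release both end moments; the primary structure is a simply-supported span PQ with redundants M_P and M_Q.
On the primary (simply-supported) span, the end slopes from the loading are:
  at P: triangular load, peak 31.5: 7w₀L³/(360EI) = 1346/EI
  at Q: triangular load, peak 31.5: w₀L³/(45EI) = 1538/EI
  at P: point load 97 at a = 8.67: Pab(L + b)/(6LEI) = 809.1/EI
  at Q: point load 97 at a = 8.67: Pab(L + a)/(6LEI) = 1012/EI
  θ_P0 = 2155/EI,  θ_Q0 = 2550/EI
Flexibility coefficients: a unit moment at one end gives L/(3EI) there and L/(6EI) at the far end, so f₁₁ = f₂₂ = 4.333/EI and f₁₂ = f₂₁ = 2.167/EI.
Compatibility — zero rotation at each built-in end:
  4.333 M_P + 2.167 M_Q = 2155
  2.167 M_P + 4.333 M_Q = 2550
Solving the pair gives M_P = 270.7 kip·ft and M_Q = 453 kip·ft (hogging).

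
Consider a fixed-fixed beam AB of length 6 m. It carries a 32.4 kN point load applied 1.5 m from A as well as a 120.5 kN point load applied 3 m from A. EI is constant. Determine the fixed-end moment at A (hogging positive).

Take the two fixed-end moments M_A, M_B as redundants; the released structure is the simple span AB.
Simple-span end rotations at A and B under the given loads:
  at A: point load 32.4 at a = 1.5: Pab(L + b)/(6LEI) = 63.79/EI
  at B: point load 32.4 at a = 1.5: Pab(L + a)/(6LEI) = 45.56/EI
  at A: point load 120.5 at a = 3: Pab(L + b)/(6LEI) = 271.1/EI
  at B: point load 120.5 at a = 3: Pab(L + a)/(6LEI) = 271.1/EI
  θ_A0 = 334.9/EI,  θ_B0 = 316.7/EI
Flexibility coefficients: a unit moment at one end gives L/(3EI) there and L/(6EI) at the far end, so f₁₁ = f₂₂ = 2/EI and f₁₂ = f₂₁ = 1/EI.
Compatibility — zero rotation at each built-in end:
  2 M_A + 1 M_B = 334.9
  1 M_A + 2 M_B = 316.7
Solving the pair gives M_A = 117.7 kN·m and M_B = 99.49 kN·m (hogging).

M_A = 117.7 kN·m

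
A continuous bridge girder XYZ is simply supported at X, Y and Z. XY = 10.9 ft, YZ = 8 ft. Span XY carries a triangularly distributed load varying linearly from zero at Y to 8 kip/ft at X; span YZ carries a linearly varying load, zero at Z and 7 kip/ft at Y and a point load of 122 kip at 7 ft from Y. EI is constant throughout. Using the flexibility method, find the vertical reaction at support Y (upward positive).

Release continuity at Y by inserting a hinge; the redundant is the internal moment M_Y. The primary structure is two simply-supported spans XY and YZ.
End slopes at the hinge Y, treating each span as simply supported:
  span XY: triangular load, peak 8: 7w₀L³/(360EI) = 201.4/EI
  span YZ: triangular load, peak 7: w₀L³/(45EI) = 79.64/EI
  span YZ: point load 122 at a = 7: Pab(L + b)/(6LEI) = 160.1/EI
  relative rotation θ_0 = (201.4 + 239.8)/EI = 441.2/EI
A unit hogging moment at Y produces rotation L₁/(3EI) + L₂/(3EI) = 6.3/EI.
Compatibility: M_Y·(L₁+L₂)/(3EI) = θ_0, giving M_Y = 70.03 kip·ft (hogging).
Span XY, ΣM about X with M_Y applied at Y: R_Y^{XY}·10.9 = 158.4 + 70.03, so R_Y^{XY} = 20.96 kip and R_X = 43.6 − 20.96 = 22.64 kip.
Span YZ, ΣM about Z: R_Y^{YZ}·8 = 271.3 + 70.03, so R_Y^{YZ} = 42.67 kip and R_Z = 150 − 42.67 = 107.3 kip.
R_Y = 20.96 + 42.67 = 63.63 kip.

R_Y = 63.63 kip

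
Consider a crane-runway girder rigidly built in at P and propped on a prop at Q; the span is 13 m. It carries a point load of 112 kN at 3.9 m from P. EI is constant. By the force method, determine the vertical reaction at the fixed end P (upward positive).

R_P = 98.39 kN

Remove the prop at Q; the released (primary) structure is a cantilever built in at P.
Deflection at Q on the released cantilever, summing each load's contribution:
  point load 112 at a = 3.9: Pa²(3L − a)/(6EI) = 9966/EI
Tip deflection under a unit load at Q: L³/(3EI) = 732.3/EI.
Compatibility at Q: δ_0 − R_Q·δ_{QQ} = 0, so R_Q = 9966/732.3 = 13.61 kN.
Vertical equilibrium: R_P = ΣP − R_Q = 112 − 13.61 = 98.39 kN.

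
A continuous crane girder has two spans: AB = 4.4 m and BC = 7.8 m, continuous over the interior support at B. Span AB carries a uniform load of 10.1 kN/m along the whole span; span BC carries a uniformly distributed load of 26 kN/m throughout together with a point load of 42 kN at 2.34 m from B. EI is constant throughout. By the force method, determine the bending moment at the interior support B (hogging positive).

M_B = 172.6 kN·m

Take M_B as the redundant. Released structure: two simple spans AB and BC with a hinge at B.
End slopes at the hinge B, treating each span as simply supported:
  span AB: UDL 10.1: wL³/(24EI) = 35.85/EI
  span BC: UDL 26: wL³/(24EI) = 514.1/EI
  span BC: point load 42 at a = 2.34: Pab(L + b)/(6LEI) = 152/EI
  relative rotation θ_0 = (35.85 + 666.1)/EI = 702/EI
A unit hogging moment at B produces rotation L₁/(3EI) + L₂/(3EI) = 4.067/EI.
Slope continuity at B: θ_0 = M_B·4.067/EI, so M_B = 702/4.067 = 172.6 kN·m (hogging).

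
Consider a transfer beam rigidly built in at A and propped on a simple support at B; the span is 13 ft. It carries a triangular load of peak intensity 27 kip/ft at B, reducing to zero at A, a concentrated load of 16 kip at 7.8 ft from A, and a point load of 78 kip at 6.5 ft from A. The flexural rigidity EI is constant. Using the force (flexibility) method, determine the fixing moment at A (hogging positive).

Take the reaction at B as the redundant and release it; the primary structure is a cantilever fixed at A.
Primary-structure tip deflection at B by superposition:
  triangular load, peak 27 at the free end: 11w₀L⁴/(120EI) = 70688/EI
  point load 16 at a = 7.8: Pa²(3L − a)/(6EI) = 5062/EI
  point load 78 at a = 6.5: Pa²(3L − a)/(6EI) = 17851/EI
  δ_0 = 93601/EI
Flexibility coefficient — unit upward force at B: δ_{BB} = L³/(3EI) = 732.3/EI.
The prop prevents deflection at B: R_B = δ_0/δ_{BB} = 93601/732.3 = 127.8 kip.
Moment equilibrium about A: M_A = Σ(load moments about A) − R_B·L = 2153 − 127.8×13 = 491.2 kip·ft.

M_A = 491.2 kip·ft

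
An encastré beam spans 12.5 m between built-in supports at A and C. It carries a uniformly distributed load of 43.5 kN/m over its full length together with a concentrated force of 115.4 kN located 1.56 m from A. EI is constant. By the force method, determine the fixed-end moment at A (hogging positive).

M_A = 704.3 kN·m

Take the two fixed-end moments M_A, M_C as redundants; the released structure is the simple span AC.
Simple-span end rotations at A and C under the given loads:
  at A: UDL 43.5: wL³/(24EI) = 3540/EI
  at C: UDL 43.5: wL³/(24EI) = 3540/EI
  at A: point load 115.4 at a = 1.56: Pab(L + b)/(6LEI) = 615.5/EI
  at C: point load 115.4 at a = 1.56: Pab(L + a)/(6LEI) = 369.2/EI
  θ_A0 = 4156/EI,  θ_C0 = 3909/EI
Flexibility coefficients: a unit moment at one end gives L/(3EI) there and L/(6EI) at the far end, so f₁₁ = f₂₂ = 4.167/EI and f₁₂ = f₂₁ = 2.083/EI.
Compatibility — zero rotation at each built-in end:
  4.167 M_A + 2.083 M_C = 4156
  2.083 M_A + 4.167 M_C = 3909
Solving the pair gives M_A = 704.3 kN·m and M_C = 586.1 kN·m (hogging).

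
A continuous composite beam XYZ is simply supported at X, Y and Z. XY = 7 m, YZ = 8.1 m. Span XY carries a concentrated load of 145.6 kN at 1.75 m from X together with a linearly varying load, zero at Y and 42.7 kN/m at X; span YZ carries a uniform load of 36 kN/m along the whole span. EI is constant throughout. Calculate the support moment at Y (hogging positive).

Release continuity at Y by inserting a hinge; the redundant is the internal moment M_Y. The primary structure is two simply-supported spans XY and YZ.
End slopes at the hinge Y, treating each span as simply supported:
  span XY: point load 145.6 at a = 1.75: Pab(L + a)/(6LEI) = 278.7/EI
  span XY: triangular load, peak 42.7: 7w₀L³/(360EI) = 284.8/EI
  span YZ: UDL 36: wL³/(24EI) = 797.2/EI
  relative rotation θ_0 = (563.5 + 797.2)/EI = 1361/EI
A unit hogging moment at Y produces rotation L₁/(3EI) + L₂/(3EI) = 5.033/EI.
Compatibility: M_Y·(L₁+L₂)/(3EI) = θ_0, giving M_Y = 270.3 kN·m (hogging).

M_Y = 270.3 kN·m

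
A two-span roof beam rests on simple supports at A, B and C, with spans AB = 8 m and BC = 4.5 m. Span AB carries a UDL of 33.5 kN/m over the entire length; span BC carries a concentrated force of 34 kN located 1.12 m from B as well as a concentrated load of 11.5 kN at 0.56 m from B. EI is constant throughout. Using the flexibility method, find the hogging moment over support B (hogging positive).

Take M_B as the redundant. Released structure: two simple spans AB and BC with a hinge at B.
Discontinuity in slope at B on the released structure — sum the simple-span end rotations:
  span AB: UDL 33.5: wL³/(24EI) = 714.7/EI
  span BC: point load 34 at a = 1.12: Pab(L + b)/(6LEI) = 37.56/EI
  span BC: point load 11.5 at a = 0.56: Pab(L + b)/(6LEI) = 7.932/EI
  relative rotation θ_0 = (714.7 + 45.5)/EI = 760.2/EI
A unit hogging moment at B produces rotation L₁/(3EI) + L₂/(3EI) = 4.167/EI.
Slope continuity at B: θ_0 = M_B·4.167/EI, so M_B = 760.2/4.167 = 182.4 kN·m (hogging).

M_B = 182.4 kN·m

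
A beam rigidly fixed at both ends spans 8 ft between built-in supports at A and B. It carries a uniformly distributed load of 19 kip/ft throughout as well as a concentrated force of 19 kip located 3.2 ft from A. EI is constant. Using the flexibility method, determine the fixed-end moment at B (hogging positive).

Release both end moments; the primary structure is a simply-supported span AB with redundants M_A and M_B.
End rotations of the released simple span under the applied load (×1/EI):
  at A: UDL 19: wL³/(24EI) = 405.3/EI
  at B: UDL 19: wL³/(24EI) = 405.3/EI
  at A: point load 19 at a = 3.2: Pab(L + b)/(6LEI) = 77.82/EI
  at B: point load 19 at a = 3.2: Pab(L + a)/(6LEI) = 68.1/EI
  θ_A0 = 483.2/EI,  θ_B0 = 473.4/EI
Flexibility coefficients: a unit moment at one end gives L/(3EI) there and L/(6EI) at the far end, so f₁₁ = f₂₂ = 2.667/EI and f₁₂ = f₂₁ = 1.333/EI.
Compatibility — zero rotation at each built-in end:
  2.667 M_A + 1.333 M_B = 483.2
  1.333 M_A + 2.667 M_B = 473.4
Solving the pair gives M_A = 123.2 kip·ft and M_B = 115.9 kip·ft (hogging).

M_B = 115.9 kip·ft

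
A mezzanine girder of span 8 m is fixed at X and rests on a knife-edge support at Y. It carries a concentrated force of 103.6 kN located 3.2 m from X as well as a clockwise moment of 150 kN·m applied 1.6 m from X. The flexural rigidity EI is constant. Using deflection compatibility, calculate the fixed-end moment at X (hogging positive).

Take the reaction at Y as the redundant and release it; the primary structure is a cantilever fixed at X.
Primary-structure tip deflection at Y by superposition:
  point load 103.6 at a = 3.2: Pa²(3L − a)/(6EI) = 3678/EI
  clockwise couple 150 at a = 1.6: M₀a(2L − a)/(2EI) = 1728/EI
  δ_0 = 5406/EI
Tip deflection under a unit load at Y: L³/(3EI) = 170.7/EI.
The prop prevents deflection at Y: R_Y = δ_0/δ_{YY} = 5406/170.7 = 31.67 kN.
Moment equilibrium about X: M_X = Σ(load moments about X) − R_Y·L = 481.5 − 31.67×8 = 228.1 kN·m.

M_X = 228.1 kN·m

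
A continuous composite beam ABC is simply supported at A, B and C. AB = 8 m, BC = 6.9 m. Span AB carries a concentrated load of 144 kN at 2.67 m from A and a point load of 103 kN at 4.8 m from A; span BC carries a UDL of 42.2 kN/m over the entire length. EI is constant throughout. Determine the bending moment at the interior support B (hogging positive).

Insert a hinge at B; M_B is the redundant, and each span becomes simply supported.
Discontinuity in slope at B on the released structure — sum the simple-span end rotations:
  span AB: point load 144 at a = 2.67: Pab(L + a)/(6LEI) = 455.5/EI
  span AB: point load 103 at a = 4.8: Pab(L + a)/(6LEI) = 421.9/EI
  span BC: UDL 42.2: wL³/(24EI) = 577.6/EI
  relative rotation θ_0 = (877.4 + 577.6)/EI = 1455/EI
A unit hogging moment at B produces rotation L₁/(3EI) + L₂/(3EI) = 4.967/EI.
Slope continuity at B: θ_0 = M_B·4.967/EI, so M_B = 1455/4.967 = 293 kN·m (hogging).

M_B = 293 kN·m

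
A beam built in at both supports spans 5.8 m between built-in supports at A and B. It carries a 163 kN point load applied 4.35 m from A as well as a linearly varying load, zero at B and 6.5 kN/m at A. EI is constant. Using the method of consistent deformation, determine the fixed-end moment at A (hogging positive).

Take the two fixed-end moments M_A, M_B as redundants; the released structure is the simple span AB.
On the primary (simply-supported) span, the end slopes from the loading are:
  at A: point load 163 at a = 4.35: Pab(L + b)/(6LEI) = 214.2/EI
  at B: point load 163 at a = 4.35: Pab(L + a)/(6LEI) = 299.9/EI
  at A: triangular load, peak 6.5: w₀L³/(45EI) = 28.18/EI
  at B: triangular load, peak 6.5: 7w₀L³/(360EI) = 24.66/EI
  θ_A0 = 242.4/EI,  θ_B0 = 324.5/EI
Flexibility coefficients: a unit moment at one end gives L/(3EI) there and L/(6EI) at the far end, so f₁₁ = f₂₂ = 1.933/EI and f₁₂ = f₂₁ = 0.9667/EI.
Compatibility — zero rotation at each built-in end:
  1.933 M_A + 0.9667 M_B = 242.4
  0.9667 M_A + 1.933 M_B = 324.5
Solving the pair gives M_A = 55.25 kN·m and M_B = 140.2 kN·m (hogging).

M_A = 55.25 kN·m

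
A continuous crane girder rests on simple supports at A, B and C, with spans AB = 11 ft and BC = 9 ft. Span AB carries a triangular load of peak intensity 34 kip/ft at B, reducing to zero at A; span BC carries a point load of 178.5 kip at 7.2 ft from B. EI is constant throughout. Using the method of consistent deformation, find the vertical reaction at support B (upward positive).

Insert a hinge at B; M_B is the redundant, and each span becomes simply supported.
End slopes at the hinge B, treating each span as simply supported:
  span AB: triangular load, peak 34: w₀L³/(45EI) = 1006/EI
  span BC: point load 178.5 at a = 7.2: Pab(L + b)/(6LEI) = 462.7/EI
  relative rotation θ_0 = (1006 + 462.7)/EI = 1468/EI
A unit hogging moment at B produces rotation L₁/(3EI) + L₂/(3EI) = 6.667/EI.
Compatibility: M_B·(L₁+L₂)/(3EI) = θ_0, giving M_B = 220.2 kip·ft (hogging).
Span AB, ΣM about A with M_B applied at B: R_B^{AB}·11 = 1371 + 220.2, so R_B^{AB} = 144.7 kip and R_A = 187 − 144.7 = 42.31 kip.
Span BC, ΣM about C: R_B^{BC}·9 = 321.3 + 220.2, so R_B^{BC} = 60.17 kip and R_C = 178.5 − 60.17 = 118.3 kip.
R_B = 144.7 + 60.17 = 204.9 kip.

R_B = 204.9 kip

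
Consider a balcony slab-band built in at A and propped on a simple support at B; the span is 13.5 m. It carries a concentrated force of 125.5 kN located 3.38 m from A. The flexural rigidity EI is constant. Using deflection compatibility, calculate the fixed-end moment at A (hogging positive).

Take the reaction at B as the redundant and release it; the primary structure is a cantilever fixed at A.
Free-end deflection of the primary structure under the applied loading (downward +):
  point load 125.5 at a = 3.38: Pa²(3L − a)/(6EI) = 8870/EI
Flexibility coefficient — unit upward force at B: δ_{BB} = L³/(3EI) = 820.1/EI.
Compatibility at B: δ_0 − R_B·δ_{BB} = 0, so R_B = 8870/820.1 = 10.82 kN.
Moment equilibrium about A: M_A = Σ(load moments about A) − R_B·L = 424.2 − 10.82×13.5 = 278.2 kN·m.

M_A = 278.2 kN·m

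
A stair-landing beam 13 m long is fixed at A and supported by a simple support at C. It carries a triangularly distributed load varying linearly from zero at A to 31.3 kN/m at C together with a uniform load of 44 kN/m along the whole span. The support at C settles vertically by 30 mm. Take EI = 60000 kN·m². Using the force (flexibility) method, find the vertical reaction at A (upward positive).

R_A = 451.5 kN

Take the reaction at C as the redundant and release it; the primary structure is a cantilever fixed at A.
Downward deflection at the released point C due to the loads:
  triangular load, peak 31.3 at the free end: 11w₀L⁴/(120EI) = 81946/EI
  UDL 44: wL⁴/(8EI) = 157086/EI
  δ_0 = 239032/EI
Tip deflection under a unit load at C: L³/(3EI) = 732.3/EI.
With EI = 60000 kN·m²: δ_0 = 3.9839 m and δ_{CC} = 0.012206 m/kN.
Compatibility — the beam at C must follow the support down by 0.03 m: δ_0 − R_C·δ_{CC} = 0.03, so R_C = (3.9839 − 0.03)/0.012206 = 323.9 kN.
Vertical equilibrium: R_A = ΣP − R_C = 775.5 − 323.9 = 451.5 kN.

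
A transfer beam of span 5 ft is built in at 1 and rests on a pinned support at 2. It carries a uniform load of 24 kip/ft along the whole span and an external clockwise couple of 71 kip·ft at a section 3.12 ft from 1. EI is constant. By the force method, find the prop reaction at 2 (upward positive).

Remove the prop at 2; the released (primary) structure is a cantilever built in at 1.
Deflection at 2 on the released cantilever, summing each load's contribution:
  UDL 24: wL⁴/(8EI) = 1875/EI
  clockwise couple 71 at a = 3.12: M₀a(2L − a)/(2EI) = 762/EI
  δ_0 = 2637/EI
Tip deflection under a unit load at 2: L³/(3EI) = 41.67/EI.
The prop prevents deflection at 2: R_2 = δ_0/δ_{22} = 2637/41.67 = 63.29 kip.

R_2 = 63.29 kip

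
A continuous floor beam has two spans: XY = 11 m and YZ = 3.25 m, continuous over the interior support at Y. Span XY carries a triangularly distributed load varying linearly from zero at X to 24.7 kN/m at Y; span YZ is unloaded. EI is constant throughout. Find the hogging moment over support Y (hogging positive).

M_Y = 153.8 kN·m

Insert a hinge at Y; M_Y is the redundant, and each span becomes simply supported.
Discontinuity in slope at Y on the released structure — sum the simple-span end rotations:
  span XY: triangular load, peak 24.7: w₀L³/(45EI) = 730.6/EI
  relative rotation θ_0 = (730.6 + 0)/EI = 730.6/EI
A unit hogging moment at Y produces rotation L₁/(3EI) + L₂/(3EI) = 4.75/EI.
Compatibility: M_Y·(L₁+L₂)/(3EI) = θ_0, giving M_Y = 153.8 kN·m (hogging).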